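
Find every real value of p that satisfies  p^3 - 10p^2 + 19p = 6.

p = 0.3944 or p = 2 or p = 7.6056

Rearrange: p^3 - 10p^2 + 19p - 6 = 0.
Possible rational roots are divisors of -6. Testing p = 2 gives 0, so (p - 2) is a factor.
Divide: p^3 - 10p^2 + 19p - 6 = (p - 2)(p^2 - 8p + 3).
Apply the quadratic formula to p^2 - 8p + 3 = 0: p = (8 +/- sqrt(52))/2, i.e. p ~= 7.6056 or p ~= 0.3944.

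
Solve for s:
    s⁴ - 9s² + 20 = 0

s = -2.2361 or s = -2 or s = 2 or s = 2.2361

Let u = s². The equation becomes u² - 9u + 20 = 0.
Factor: (u - 4)(u - 5) = 0, so u = 4 or u = 5.
s² = 4 gives s = ±2.
s² = 5 gives s = ±√(5) ≈ ±2.2361.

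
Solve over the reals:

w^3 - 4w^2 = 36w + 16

Rearrange: w^3 - 4w^2 - 36w - 16 = 0.
Possible rational roots are divisors of -16. Testing w = -4 gives 0, so (w + 4) is a factor.
Divide: w^3 - 4w^2 - 36w - 16 = (w + 4)(w^2 - 8w - 4).
Apply the quadratic formula to w^2 - 8w - 4 = 0: w = (8 +/- sqrt(80))/2, i.e. w ~= 8.4721 or w ~= -0.4721.

w = -4 or w = -0.4721 or w = 8.4721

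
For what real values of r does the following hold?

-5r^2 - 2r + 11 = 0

Discriminant: (-2)^2 - 4*(-5)*11 = 224.
Quadratic formula: r = (2 +/- sqrt(224)) / (-10).
So r = -2*sqrt(14)/5 - 1/5 ~= -1.6967 or r = -1/5 + 2*sqrt(14)/5 ~= 1.2967.

r = -1.6967 or r = 1.2967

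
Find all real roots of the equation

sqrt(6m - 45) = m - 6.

m = 9

Square both sides: 6m - 45 = (m - 6)^2.
Expand and rearrange: m^2 - 18m + 81 = 0.
This gives the repeated root m = 9.
Check in the original equation:
  m = 9: sqrt(9) = 3, while m - 6 = 3 — valid.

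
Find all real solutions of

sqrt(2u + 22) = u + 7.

Square both sides: 2u + 22 = (u + 7)^2.
Expand and rearrange: u^2 + 12u + 27 = 0.
Solving gives u = -3 or u = -9.
Check each candidate in the original equation:
  u = -3: sqrt(16) = 4, while u + 7 = 4 — valid.
  u = -9: sqrt(4) = 2, while u + 7 = -2 — extraneous.

u = -3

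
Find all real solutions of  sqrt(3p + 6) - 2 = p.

p = -2 or p = 1

Isolate the radical: sqrt(3p + 6) = p + 2.
Square both sides: 3p + 6 = (p + 2)^2.
Expand and rearrange: p^2 + p - 2 = 0.
Solving gives p = 1 or p = -2.
Check each candidate in the original equation:
  p = 1: sqrt(9) = 3, while p + 2 = 3 — valid.
  p = -2: sqrt(0) = 0, while p + 2 = 0 — valid.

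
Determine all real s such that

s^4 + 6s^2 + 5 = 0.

Let u = s^2. The equation becomes u^2 + 6u + 5 = 0.
Factor: (u + 5)(u + 1) = 0, so u = -5 or u = -1.
s^2 = -5 < 0 has no real solution.
s^2 = -1 < 0 has no real solution.

No real solutions.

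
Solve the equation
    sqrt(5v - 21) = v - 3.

v = 5 or v = 6

Square both sides: 5v - 21 = (v - 3)^2.
Expand and rearrange: v^2 - 11v + 30 = 0.
Solving gives v = 6 or v = 5.
Check each candidate in the original equation:
  v = 6: sqrt(9) = 3, while v - 3 = 3 — valid.
  v = 5: sqrt(4) = 2, while v - 3 = 2 — valid.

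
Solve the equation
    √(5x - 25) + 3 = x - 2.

x = 5 or x = 10

Isolate the radical: √(5x - 25) = x - 5.
Square both sides: 5x - 25 = (x - 5)².
Expand and rearrange: x² - 15x + 50 = 0.
Solving gives x = 10 or x = 5.
Check each candidate in the original equation:
  x = 10: √(25) = 5, while x - 5 = 5 — valid.
  x = 5: √(0) = 0, while x - 5 = 0 — valid.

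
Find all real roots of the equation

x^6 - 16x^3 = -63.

x = 1.9129 or x = 2.0801

Let u = x^3. The equation becomes u^2 - 16u + 63 = 0.
Factor: (u - 9)(u - 7) = 0, so u = 9 or u = 7.
x^3 = 9 gives x = (9)^(1/3) ~= 2.0801.
x^3 = 7 gives x = (7)^(1/3) ~= 1.9129.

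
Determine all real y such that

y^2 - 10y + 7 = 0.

Discriminant: (-10)^2 - 4*1*7 = 72.
Quadratic formula: y = (10 +/- sqrt(72)) / 2.
So y = 3*sqrt(2) + 5 ~= 9.2426 or y = 5 - 3*sqrt(2) ~= 0.7574.

y = 0.7574 or y = 9.2426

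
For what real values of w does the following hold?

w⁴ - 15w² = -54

w = -3 or w = -2.4495 or w = 2.4495 or w = 3

Let u = w². The equation becomes u² - 15u + 54 = 0.
Factor: (u - 6)(u - 9) = 0, so u = 6 or u = 9.
w² = 6 gives w = ±√(6) ≈ ±2.4495.
w² = 9 gives w = ±3.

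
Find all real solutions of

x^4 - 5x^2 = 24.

x = -2.8284 or x = 2.8284

Let u = x^2. The equation becomes u^2 - 5u - 24 = 0.
Factor: (u + 3)(u - 8) = 0, so u = -3 or u = 8.
x^2 = -3 < 0 has no real solution.
x^2 = 8 gives x = +/-2*sqrt(2) ~= +/-2.8284.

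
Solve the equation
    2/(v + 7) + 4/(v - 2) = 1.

Multiply both sides by (v + 7)(v - 2):
2(v - 2) + 4(v + 7) = (v + 7)(v - 2).
Expand and collect terms: v² - v - 38 = 0.
By the quadratic formula, v = (1 ± √153) / 2, so v ≈ 6.6847 or v ≈ -5.6847.
Neither value makes a denominator zero (v ≠ -7, v ≠ 2), so both are valid.

v = -5.6847 or v = 6.6847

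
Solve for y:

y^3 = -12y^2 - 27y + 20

y = -8.5826 or y = -4 or y = 0.5826

Rearrange: y^3 + 12y^2 + 27y - 20 = 0.
Possible rational roots are divisors of -20. Testing y = -4 gives 0, so (y + 4) is a factor.
Divide: y^3 + 12y^2 + 27y - 20 = (y + 4)(y^2 + 8y - 5).
Apply the quadratic formula to y^2 + 8y - 5 = 0: y = (-8 +/- sqrt(84))/2, i.e. y ~= 0.5826 or y ~= -8.5826.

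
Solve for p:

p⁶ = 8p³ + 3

p = -0.7107 or p = 2.0295

Let u = p³. The equation becomes u² - 8u - 3 = 0.
By the quadratic formula, u = 4 + √(19) or u = 4 - √(19).
p³ = 4 + √(19) gives p = ∛(4 + √(19)) ≈ 2.0295.
p³ = 4 - √(19) gives p = -∛(-4 + √(19)) ≈ -0.7107.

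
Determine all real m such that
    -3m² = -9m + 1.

Rearrange to standard form: -3m² + 9m - 1 = 0.
Discriminant: (9)² − 4·(-3)·(-1) = 69.
Quadratic formula: m = (-9 ± √69) / (-6).
So m = 3/2 - √(69)/6 ≈ 0.1156 or m = √(69)/6 + 3/2 ≈ 2.8844.

m = 0.1156 or m = 2.8844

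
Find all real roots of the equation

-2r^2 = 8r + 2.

Rearrange to standard form: -2r^2 - 8r - 2 = 0.
Discriminant: (-8)^2 - 4*(-2)*(-2) = 48.
Quadratic formula: r = (8 +/- sqrt(48)) / (-4).
So r = -2 - sqrt(3) ~= -3.7321 or r = -2 + sqrt(3) ~= -0.2679.

r = -3.7321 or r = -0.2679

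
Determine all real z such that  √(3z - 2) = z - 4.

Square both sides: 3z - 2 = (z - 4)².
Expand and rearrange: z² - 11z + 18 = 0.
Solving gives z = 9 or z = 2.
Check each candidate in the original equation:
  z = 9: √(25) = 5, while z - 4 = 5 — valid.
  z = 2: √(4) = 2, while z - 4 = -2 — extraneous.

z = 9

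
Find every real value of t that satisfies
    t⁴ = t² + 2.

Let u = t². The equation becomes u² - u - 2 = 0.
Factor: (u + 1)(u - 2) = 0, so u = -1 or u = 2.
t² = -1 < 0 has no real solution.
t² = 2 gives t = ±√(2) ≈ ±1.4142.

t = -1.4142 or t = 1.4142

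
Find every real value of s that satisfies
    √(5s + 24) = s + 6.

Square both sides: 5s + 24 = (s + 6)².
Expand and rearrange: s² + 7s + 12 = 0.
Solving gives s = -3 or s = -4.
Check each candidate in the original equation:
  s = -3: √(9) = 3, while s + 6 = 3 — valid.
  s = -4: √(4) = 2, while s + 6 = 2 — valid.

s = -4 or s = -3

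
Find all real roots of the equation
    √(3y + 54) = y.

y = 9

Square both sides: 3y + 54 = (y)².
Expand and rearrange: y² - 3y - 54 = 0.
Solving gives y = 9 or y = -6.
Check each candidate in the original equation:
  y = 9: √(81) = 9, while y = 9 — valid.
  y = -6: √(36) = 6, while y = -6 — extraneous.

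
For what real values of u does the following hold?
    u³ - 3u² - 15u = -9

u = -3 or u = 0.5505 or u = 5.4495

Rearrange: u³ - 3u² - 15u + 9 = 0.
Possible rational roots are divisors of 9. Testing u = -3 gives 0, so (u + 3) is a factor.
Divide: u³ - 3u² - 15u + 9 = (u + 3)(u² - 6u + 3).
Apply the quadratic formula to u² - 6u + 3 = 0: u = (6 ± √24)/2, i.e. u ≈ 5.4495 or u ≈ 0.5505.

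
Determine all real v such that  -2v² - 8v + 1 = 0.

Discriminant: (-8)² − 4·(-2)·1 = 72.
Quadratic formula: v = (8 ± √72) / (-4).
So v = -3·√(2)/2 - 2 ≈ -4.1213 or v = -2 + 3·√(2)/2 ≈ 0.1213.

v = -4.1213 or v = 0.1213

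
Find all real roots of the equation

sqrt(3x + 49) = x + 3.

Square both sides: 3x + 49 = (x + 3)^2.
Expand and rearrange: x^2 + 3x - 40 = 0.
Solving gives x = 5 or x = -8.
Check each candidate in the original equation:
  x = 5: sqrt(64) = 8, while x + 3 = 8 — valid.
  x = -8: sqrt(25) = 5, while x + 3 = -5 — extraneous.

x = 5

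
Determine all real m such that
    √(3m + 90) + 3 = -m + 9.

Isolate the radical: √(3m + 90) = -m + 6.
Square both sides: 3m + 90 = (-m + 6)².
Expand and rearrange: m² - 15m - 54 = 0.
Solving gives m = 18 or m = -3.
Check each candidate in the original equation:
  m = 18: √(144) = 12, while -m + 6 = -12 — extraneous.
  m = -3: √(81) = 9, while -m + 6 = 9 — valid.

m = -3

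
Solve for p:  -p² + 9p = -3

Rearrange to standard form: -p² + 9p + 3 = 0.
Discriminant: (9)² − 4·(-1)·3 = 93.
Quadratic formula: p = (-9 ± √93) / (-2).
So p = 9/2 - √(93)/2 ≈ -0.3218 or p = 9/2 + √(93)/2 ≈ 9.3218.

p = -0.3218 or p = 9.3218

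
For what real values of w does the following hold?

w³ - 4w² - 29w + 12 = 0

w = -4 or w = 0.3944 or w = 7.6056

Possible rational roots are divisors of 12. Testing w = -4 gives 0, so (w + 4) is a factor.
Divide: w³ - 4w² - 29w + 12 = (w + 4)(w² - 8w + 3).
Apply the quadratic formula to w² - 8w + 3 = 0: w = (8 ± √52)/2, i.e. w ≈ 7.6056 or w ≈ 0.3944.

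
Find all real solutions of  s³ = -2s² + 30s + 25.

Rearrange: s³ + 2s² - 30s - 25 = 0.
Possible rational roots are divisors of -25. Testing s = 5 gives 0, so (s - 5) is a factor.
Divide: s³ + 2s² - 30s - 25 = (s - 5)(s² + 7s + 5).
Apply the quadratic formula to s² + 7s + 5 = 0: s = (-7 ± √29)/2, i.e. s ≈ -0.8074 or s ≈ -6.1926.

s = -6.1926 or s = -0.8074 or s = 5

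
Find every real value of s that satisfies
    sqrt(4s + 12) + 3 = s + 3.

Isolate the radical: sqrt(4s + 12) = s.
Square both sides: 4s + 12 = (s)^2.
Expand and rearrange: s^2 - 4s - 12 = 0.
Solving gives s = 6 or s = -2.
Check each candidate in the original equation:
  s = 6: sqrt(36) = 6, while s = 6 — valid.
  s = -2: sqrt(4) = 2, while s = -2 — extraneous.

s = 6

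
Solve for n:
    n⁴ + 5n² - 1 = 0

n = -0.4388 or n = 0.4388

Let u = n². The equation becomes u² + 5u - 1 = 0.
By the quadratic formula, u = -5/2 + √(29)/2 or u = -√(29)/2 - 5/2.
n² = -5/2 + √(29)/2 gives n = ±√(-5/2 + √(29)/2) ≈ ±0.4388.
n² = -√(29)/2 - 5/2 < 0 has no real solution.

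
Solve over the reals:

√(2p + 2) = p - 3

Square both sides: 2p + 2 = (p - 3)².
Expand and rearrange: p² - 8p + 7 = 0.
Solving gives p = 7 or p = 1.
Check each candidate in the original equation:
  p = 7: √(16) = 4, while p - 3 = 4 — valid.
  p = 1: √(4) = 2, while p - 3 = -2 — extraneous.

p = 7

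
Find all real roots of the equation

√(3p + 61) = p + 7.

p = 1

Square both sides: 3p + 61 = (p + 7)².
Expand and rearrange: p² + 11p - 12 = 0.
Solving gives p = 1 or p = -12.
Check each candidate in the original equation:
  p = 1: √(64) = 8, while p + 7 = 8 — valid.
  p = -12: √(25) = 5, while p + 7 = -5 — extraneous.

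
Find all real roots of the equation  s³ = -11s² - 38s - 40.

s = -5 or s = -4 or s = -2

Rearrange: s³ + 11s² + 38s + 40 = 0.
Possible rational roots are divisors of 40. Testing s = -5 gives 0, so (s + 5) is a factor.
Divide: s³ + 11s² + 38s + 40 = (s + 5)(s² + 6s + 8).
Factor the quadratic: s = -2 or s = -4.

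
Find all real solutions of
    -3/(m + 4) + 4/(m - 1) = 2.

Multiply both sides by (m + 4)(m - 1):
-3(m - 1) + 4(m + 4) = 2(m + 4)(m - 1).
Expand and collect terms: 2m² + 5m - 27 = 0.
By the quadratic formula, m = (-5 ± √241) / 4, so m ≈ 2.631 or m ≈ -5.131.
Neither value makes a denominator zero (m ≠ -4, m ≠ 1), so both are valid.

m = -5.131 or m = 2.631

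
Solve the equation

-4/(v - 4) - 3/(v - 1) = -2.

v = 1.7878 or v = 6.7122

Multiply both sides by (v - 4)(v - 1):
-4(v - 1) - 3(v - 4) = -2(v - 4)(v - 1).
Expand and collect terms: -2v² + 17v - 24 = 0.
By the quadratic formula, v = (-17 ± √97) / -4, so v ≈ 1.7878 or v ≈ 6.7122.
Neither value makes a denominator zero (v ≠ 4, v ≠ 1), so both are valid.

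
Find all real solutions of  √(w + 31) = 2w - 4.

w = 5

Square both sides: w + 31 = (2w - 4)².
Expand and rearrange: 4w² - 17w - 15 = 0.
Solving gives w = 5 or w = -0.75.
Check each candidate in the original equation:
  w = 5: √(36) = 6, while 2w - 4 = 6 — valid.
  w = -0.75: √(30.25) = 5.5, while 2w - 4 = -5.5 — extraneous.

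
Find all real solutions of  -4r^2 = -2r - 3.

r = -0.6514 or r = 1.1514

Rearrange to standard form: -4r^2 + 2r + 3 = 0.
Discriminant: (2)^2 - 4*(-4)*3 = 52.
Quadratic formula: r = (-2 +/- sqrt(52)) / (-8).
So r = 1/4 - sqrt(13)/4 ~= -0.6514 or r = 1/4 + sqrt(13)/4 ~= 1.1514.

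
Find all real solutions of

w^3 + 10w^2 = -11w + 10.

w = -8.5826 or w = -2 or w = 0.5826

Rearrange: w^3 + 10w^2 + 11w - 10 = 0.
Possible rational roots are divisors of -10. Testing w = -2 gives 0, so (w + 2) is a factor.
Divide: w^3 + 10w^2 + 11w - 10 = (w + 2)(w^2 + 8w - 5).
Apply the quadratic formula to w^2 + 8w - 5 = 0: w = (-8 +/- sqrt(84))/2, i.e. w ~= 0.5826 or w ~= -8.5826.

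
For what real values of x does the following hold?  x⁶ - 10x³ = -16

x = 1.2599 or x = 2

Let u = x³. The equation becomes u² - 10u + 16 = 0.
Factor: (u - 8)(u - 2) = 0, so u = 8 or u = 2.
x³ = 8 gives x = 2.
x³ = 2 gives x = ∛(2) ≈ 1.2599.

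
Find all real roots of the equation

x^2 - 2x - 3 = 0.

x = -1 or x = 3

Factor: (x + 1)(x - 3) = 0.
So x = -1 or x = 3.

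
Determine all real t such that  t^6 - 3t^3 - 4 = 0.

Let u = t^3. The equation becomes u^2 - 3u - 4 = 0.
Factor: (u - 4)(u + 1) = 0, so u = 4 or u = -1.
t^3 = 4 gives t = (4)^(1/3) ~= 1.5874.
t^3 = -1 gives t = -1.

t = -1 or t = 1.5874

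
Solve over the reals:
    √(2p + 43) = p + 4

Square both sides: 2p + 43 = (p + 4)².
Expand and rearrange: p² + 6p - 27 = 0.
Solving gives p = 3 or p = -9.
Check each candidate in the original equation:
  p = 3: √(49) = 7, while p + 4 = 7 — valid.
  p = -9: √(25) = 5, while p + 4 = -5 — extraneous.

p = 3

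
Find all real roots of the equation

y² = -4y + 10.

y = -5.7417 or y = 1.7417

Rearrange to standard form: y² + 4y - 10 = 0.
Discriminant: (4)² − 4·1·(-10) = 56.
Quadratic formula: y = (-4 ± √56) / 2.
So y = -2 + √(14) ≈ 1.7417 or y = -√(14) - 2 ≈ -5.7417.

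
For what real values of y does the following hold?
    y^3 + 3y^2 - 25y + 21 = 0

Possible rational roots are divisors of 21. Testing y = 3 gives 0, so (y - 3) is a factor.
Divide: y^3 + 3y^2 - 25y + 21 = (y - 3)(y^2 + 6y - 7).
Factor the quadratic: y = 1 or y = -7.

y = -7 or y = 1 or y = 3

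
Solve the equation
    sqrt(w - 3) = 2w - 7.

w = 4

Square both sides: w - 3 = (2w - 7)^2.
Expand and rearrange: 4w^2 - 29w + 52 = 0.
Solving gives w = 4 or w = 3.25.
Check each candidate in the original equation:
  w = 4: sqrt(1) = 1, while 2w - 7 = 1 — valid.
  w = 3.25: sqrt(0.25) = 0.5, while 2w - 7 = -0.5 — extraneous.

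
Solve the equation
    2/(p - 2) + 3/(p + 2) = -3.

Multiply both sides by (p - 2)(p + 2):
2(p + 2) + 3(p - 2) = -3(p - 2)(p + 2).
Expand and collect terms: -3p² - 5p + 14 = 0.
By the quadratic formula, p = (5 ± √193) / -6, so p ≈ -3.1487 or p ≈ 1.4821.
Neither value makes a denominator zero (p ≠ 2, p ≠ -2), so both are valid.

p = -3.1487 or p = 1.4821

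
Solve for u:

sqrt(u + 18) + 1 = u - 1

Isolate the radical: sqrt(u + 18) = u - 2.
Square both sides: u + 18 = (u - 2)^2.
Expand and rearrange: u^2 - 5u - 14 = 0.
Solving gives u = 7 or u = -2.
Check each candidate in the original equation:
  u = 7: sqrt(25) = 5, while u - 2 = 5 — valid.
  u = -2: sqrt(16) = 4, while u - 2 = -4 — extraneous.

u = 7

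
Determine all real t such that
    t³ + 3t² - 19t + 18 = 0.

Possible rational roots are divisors of 18. Testing t = 2 gives 0, so (t - 2) is a factor.
Divide: t³ + 3t² - 19t + 18 = (t - 2)(t² + 5t - 9).
Apply the quadratic formula to t² + 5t - 9 = 0: t = (-5 ± √61)/2, i.e. t ≈ 1.4051 or t ≈ -6.4051.

t = -6.4051 or t = 1.4051 or t = 2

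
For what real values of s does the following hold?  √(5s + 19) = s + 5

s = -3 or s = -2

Square both sides: 5s + 19 = (s + 5)².
Expand and rearrange: s² + 5s + 6 = 0.
Solving gives s = -2 or s = -3.
Check each candidate in the original equation:
  s = -2: √(9) = 3, while s + 5 = 3 — valid.
  s = -3: √(4) = 2, while s + 5 = 2 — valid.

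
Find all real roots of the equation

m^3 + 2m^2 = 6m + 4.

Rearrange: m^3 + 2m^2 - 6m - 4 = 0.
Possible rational roots are divisors of -4. Testing m = 2 gives 0, so (m - 2) is a factor.
Divide: m^3 + 2m^2 - 6m - 4 = (m - 2)(m^2 + 4m + 2).
Apply the quadratic formula to m^2 + 4m + 2 = 0: m = (-4 +/- sqrt(8))/2, i.e. m ~= -0.5858 or m ~= -3.4142.

m = -3.4142 or m = -0.5858 or m = 2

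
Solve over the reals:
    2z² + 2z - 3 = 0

z = -1.8229 or z = 0.8229

Discriminant: (2)² − 4·2·(-3) = 28.
Quadratic formula: z = (-2 ± √28) / 4.
So z = -1/2 + √(7)/2 ≈ 0.8229 or z = -√(7)/2 - 1/2 ≈ -1.8229.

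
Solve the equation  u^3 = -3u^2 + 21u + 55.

Rearrange: u^3 + 3u^2 - 21u - 55 = 0.
Possible rational roots are divisors of -55. Testing u = -5 gives 0, so (u + 5) is a factor.
Divide: u^3 + 3u^2 - 21u - 55 = (u + 5)(u^2 - 2u - 11).
Apply the quadratic formula to u^2 - 2u - 11 = 0: u = (2 +/- sqrt(48))/2, i.e. u ~= 4.4641 or u ~= -2.4641.

u = -5 or u = -2.4641 or u = 4.4641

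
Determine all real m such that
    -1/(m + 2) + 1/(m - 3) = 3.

Multiply both sides by (m + 2)(m - 3):
-(m - 3) + (m + 2) = 3(m + 2)(m - 3).
Expand and collect terms: 3m^2 - 3m - 23 = 0.
By the quadratic formula, m = (3 +/- sqrt(285)) / 6, so m ~= 3.3137 or m ~= -2.3137.
Neither value makes a denominator zero (m != -2, m != 3), so both are valid.

m = -2.3137 or m = 3.3137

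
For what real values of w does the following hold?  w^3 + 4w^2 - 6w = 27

Rearrange: w^3 + 4w^2 - 6w - 27 = 0.
Possible rational roots are divisors of -27. Testing w = -3 gives 0, so (w + 3) is a factor.
Divide: w^3 + 4w^2 - 6w - 27 = (w + 3)(w^2 + w - 9).
Apply the quadratic formula to w^2 + w - 9 = 0: w = (-1 +/- sqrt(37))/2, i.e. w ~= 2.5414 or w ~= -3.5414.

w = -3.5414 or w = -3 or w = 2.5414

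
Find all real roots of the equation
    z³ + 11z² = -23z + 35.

z = -7 or z = -5 or z = 1

Rearrange: z³ + 11z² + 23z - 35 = 0.
Possible rational roots are divisors of -35. Testing z = -5 gives 0, so (z + 5) is a factor.
Divide: z³ + 11z² + 23z - 35 = (z + 5)(z² + 6z - 7).
Factor the quadratic: z = 1 or z = -7.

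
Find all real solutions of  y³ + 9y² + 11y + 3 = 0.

y = -7.6056 or y = -1 or y = -0.3944

Possible rational roots are divisors of 3. Testing y = -1 gives 0, so (y + 1) is a factor.
Divide: y³ + 9y² + 11y + 3 = (y + 1)(y² + 8y + 3).
Apply the quadratic formula to y² + 8y + 3 = 0: y = (-8 ± √52)/2, i.e. y ≈ -0.3944 or y ≈ -7.6056.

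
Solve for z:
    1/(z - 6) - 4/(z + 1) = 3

Multiply both sides by (z - 6)(z + 1):
(z + 1) - 4(z - 6) = 3(z - 6)(z + 1).
Expand and collect terms: 3z^2 - 12z - 43 = 0.
By the quadratic formula, z = (12 +/- sqrt(660)) / 6, so z ~= 6.2817 or z ~= -2.2817.
Neither value makes a denominator zero (z != 6, z != -1), so both are valid.

z = -2.2817 or z = 6.2817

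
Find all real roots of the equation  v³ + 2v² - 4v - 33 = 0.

Possible rational roots are divisors of -33. Testing v = 3 gives 0, so (v - 3) is a factor.
Divide: v³ + 2v² - 4v - 33 = (v - 3)(v² + 5v + 11).
The quadratic v² + 5v + 11 has discriminant -19 < 0, so no further real roots.

v = 3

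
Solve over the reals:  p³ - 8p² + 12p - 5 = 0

p = 0.8074 or p = 1 or p = 6.1926

Possible rational roots are divisors of -5. Testing p = 1 gives 0, so (p - 1) is a factor.
Divide: p³ - 8p² + 12p - 5 = (p - 1)(p² - 7p + 5).
Apply the quadratic formula to p² - 7p + 5 = 0: p = (7 ± √29)/2, i.e. p ≈ 6.1926 or p ≈ 0.8074.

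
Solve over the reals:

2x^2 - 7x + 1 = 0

Discriminant: (-7)^2 - 4*2*1 = 41.
Quadratic formula: x = (7 +/- sqrt(41)) / 4.
So x = sqrt(41)/4 + 7/4 ~= 3.3508 or x = 7/4 - sqrt(41)/4 ~= 0.1492.

x = 0.1492 or x = 3.3508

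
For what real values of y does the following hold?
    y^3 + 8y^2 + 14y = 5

y = -5 or y = -3.3028 or y = 0.3028

Rearrange: y^3 + 8y^2 + 14y - 5 = 0.
Possible rational roots are divisors of -5. Testing y = -5 gives 0, so (y + 5) is a factor.
Divide: y^3 + 8y^2 + 14y - 5 = (y + 5)(y^2 + 3y - 1).
Apply the quadratic formula to y^2 + 3y - 1 = 0: y = (-3 +/- sqrt(13))/2, i.e. y ~= 0.3028 or y ~= -3.3028.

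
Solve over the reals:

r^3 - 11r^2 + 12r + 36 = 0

r = -1.2915 or r = 3 or r = 9.2915

Possible rational roots are divisors of 36. Testing r = 3 gives 0, so (r - 3) is a factor.
Divide: r^3 - 11r^2 + 12r + 36 = (r - 3)(r^2 - 8r - 12).
Apply the quadratic formula to r^2 - 8r - 12 = 0: r = (8 +/- sqrt(112))/2, i.e. r ~= 9.2915 or r ~= -1.2915.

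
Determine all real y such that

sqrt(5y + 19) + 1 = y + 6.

y = -3 or y = -2

Isolate the radical: sqrt(5y + 19) = y + 5.
Square both sides: 5y + 19 = (y + 5)^2.
Expand and rearrange: y^2 + 5y + 6 = 0.
Solving gives y = -2 or y = -3.
Check each candidate in the original equation:
  y = -2: sqrt(9) = 3, while y + 5 = 3 — valid.
  y = -3: sqrt(4) = 2, while y + 5 = 2 — valid.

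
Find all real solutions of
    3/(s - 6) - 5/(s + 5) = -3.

s = -3.1283 or s = 4.795

Multiply both sides by (s - 6)(s + 5):
3(s + 5) - 5(s - 6) = -3(s - 6)(s + 5).
Expand and collect terms: -3s² + 5s + 45 = 0.
By the quadratic formula, s = (-5 ± √565) / -6, so s ≈ -3.1283 or s ≈ 4.795.
Neither value makes a denominator zero (s ≠ 6, s ≠ -5), so both are valid.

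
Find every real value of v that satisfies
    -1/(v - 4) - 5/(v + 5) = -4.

Multiply both sides by (v - 4)(v + 5):
-(v + 5) - 5(v - 4) = -4(v - 4)(v + 5).
Expand and collect terms: -4v^2 + 2v + 65 = 0.
By the quadratic formula, v = (-2 +/- sqrt(1044)) / -8, so v ~= -3.7889 or v ~= 4.2889.
Neither value makes a denominator zero (v != 4, v != -5), so both are valid.

v = -3.7889 or v = 4.2889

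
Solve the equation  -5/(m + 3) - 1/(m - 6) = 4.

m = -4.2812 or m = 5.7812

Multiply both sides by (m + 3)(m - 6):
-5(m - 6) - (m + 3) = 4(m + 3)(m - 6).
Expand and collect terms: 4m^2 - 6m - 99 = 0.
By the quadratic formula, m = (6 +/- sqrt(1620)) / 8, so m ~= 5.7812 or m ~= -4.2812.
Neither value makes a denominator zero (m != -3, m != 6), so both are valid.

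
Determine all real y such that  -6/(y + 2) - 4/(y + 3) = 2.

y = -7.4495 or y = -2.5505

Multiply both sides by (y + 2)(y + 3):
-6(y + 3) - 4(y + 2) = 2(y + 2)(y + 3).
Expand and collect terms: 2y^2 + 20y + 38 = 0.
By the quadratic formula, y = (-20 +/- sqrt(96)) / 4, so y ~= -2.5505 or y ~= -7.4495.
Neither value makes a denominator zero (y != -2, y != -3), so both are valid.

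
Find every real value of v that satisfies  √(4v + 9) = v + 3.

v = -2 or v = 0

Square both sides: 4v + 9 = (v + 3)².
Expand and rearrange: v² + 2v = 0.
Solving gives v = 0 or v = -2.
Check each candidate in the original equation:
  v = 0: √(9) = 3, while v + 3 = 3 — valid.
  v = -2: √(1) = 1, while v + 3 = 1 — valid.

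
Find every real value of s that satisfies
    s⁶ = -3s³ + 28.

Let u = s³. The equation becomes u² + 3u - 28 = 0.
Factor: (u - 4)(u + 7) = 0, so u = 4 or u = -7.
s³ = 4 gives s = ∛(4) ≈ 1.5874.
s³ = -7 gives s = -∛(7) ≈ -1.9129.

s = -1.9129 or s = 1.5874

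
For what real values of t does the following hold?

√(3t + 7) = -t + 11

Square both sides: 3t + 7 = (-t + 11)².
Expand and rearrange: t² - 25t + 114 = 0.
Solving gives t = 19 or t = 6.
Check each candidate in the original equation:
  t = 19: √(64) = 8, while -t + 11 = -8 — extraneous.
  t = 6: √(25) = 5, while -t + 11 = 5 — valid.

t = 6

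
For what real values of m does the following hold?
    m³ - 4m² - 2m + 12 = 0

Possible rational roots are divisors of 12. Testing m = 2 gives 0, so (m - 2) is a factor.
Divide: m³ - 4m² - 2m + 12 = (m - 2)(m² - 2m - 6).
Apply the quadratic formula to m² - 2m - 6 = 0: m = (2 ± √28)/2, i.e. m ≈ 3.6458 or m ≈ -1.6458.

m = -1.6458 or m = 2 or m = 3.6458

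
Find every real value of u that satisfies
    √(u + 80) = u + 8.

u = 1

Square both sides: u + 80 = (u + 8)².
Expand and rearrange: u² + 15u - 16 = 0.
Solving gives u = 1 or u = -16.
Check each candidate in the original equation:
  u = 1: √(81) = 9, while u + 8 = 9 — valid.
  u = -16: √(64) = 8, while u + 8 = -8 — extraneous.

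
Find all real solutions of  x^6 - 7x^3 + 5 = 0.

x = 0.9312 or x = 1.8364

Let u = x^3. The equation becomes u^2 - 7u + 5 = 0.
By the quadratic formula, u = sqrt(29)/2 + 7/2 or u = 7/2 - sqrt(29)/2.
x^3 = sqrt(29)/2 + 7/2 gives x = (sqrt(29)/2 + 7/2)^(1/3) ~= 1.8364.
x^3 = 7/2 - sqrt(29)/2 gives x = (7/2 - sqrt(29)/2)^(1/3) ~= 0.9312.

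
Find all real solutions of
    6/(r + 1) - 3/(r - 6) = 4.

r = 0.75 or r = 5

Multiply both sides by (r + 1)(r - 6):
6(r - 6) - 3(r + 1) = 4(r + 1)(r - 6).
Expand and collect terms: 4r² - 23r + 15 = 0.
Factor or apply the quadratic formula: r = 5 or r = 0.75.
Neither value makes a denominator zero (r ≠ -1, r ≠ 6), so both are valid.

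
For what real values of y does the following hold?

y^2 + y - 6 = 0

Factor: (y - 2)(y + 3) = 0.
So y = 2 or y = -3.

y = -3 or y = 2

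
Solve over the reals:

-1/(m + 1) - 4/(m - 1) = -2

m = -0.7656 or m = 3.2656

Multiply both sides by (m + 1)(m - 1):
-(m - 1) - 4(m + 1) = -2(m + 1)(m - 1).
Expand and collect terms: -2m² + 5m + 5 = 0.
By the quadratic formula, m = (-5 ± √65) / -4, so m ≈ -0.7656 or m ≈ 3.2656.
Neither value makes a denominator zero (m ≠ -1, m ≠ 1), so both are valid.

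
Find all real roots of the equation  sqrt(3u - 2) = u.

Square both sides: 3u - 2 = (u)^2.
Expand and rearrange: u^2 - 3u + 2 = 0.
Solving gives u = 2 or u = 1.
Check each candidate in the original equation:
  u = 2: sqrt(4) = 2, while u = 2 — valid.
  u = 1: sqrt(1) = 1, while u = 1 — valid.

u = 1 or u = 2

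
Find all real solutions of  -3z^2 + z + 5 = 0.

z = -1.135 or z = 1.4684

Discriminant: (1)^2 - 4*(-3)*5 = 61.
Quadratic formula: z = (-1 +/- sqrt(61)) / (-6).
So z = 1/6 - sqrt(61)/6 ~= -1.135 or z = 1/6 + sqrt(61)/6 ~= 1.4684.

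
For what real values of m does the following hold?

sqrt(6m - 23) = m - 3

m = 4 or m = 8

Square both sides: 6m - 23 = (m - 3)^2.
Expand and rearrange: m^2 - 12m + 32 = 0.
Solving gives m = 8 or m = 4.
Check each candidate in the original equation:
  m = 8: sqrt(25) = 5, while m - 3 = 5 — valid.
  m = 4: sqrt(1) = 1, while m - 3 = 1 — valid.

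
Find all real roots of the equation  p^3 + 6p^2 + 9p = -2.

Rearrange: p^3 + 6p^2 + 9p + 2 = 0.
Possible rational roots are divisors of 2. Testing p = -2 gives 0, so (p + 2) is a factor.
Divide: p^3 + 6p^2 + 9p + 2 = (p + 2)(p^2 + 4p + 1).
Apply the quadratic formula to p^2 + 4p + 1 = 0: p = (-4 +/- sqrt(12))/2, i.e. p ~= -0.2679 or p ~= -3.7321.

p = -3.7321 or p = -2 or p = -0.2679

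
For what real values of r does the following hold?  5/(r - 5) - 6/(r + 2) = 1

Multiply both sides by (r - 5)(r + 2):
5(r + 2) - 6(r - 5) = (r - 5)(r + 2).
Expand and collect terms: r^2 - 2r - 50 = 0.
By the quadratic formula, r = (2 +/- sqrt(204)) / 2, so r ~= 8.1414 or r ~= -6.1414.
Neither value makes a denominator zero (r != 5, r != -2), so both are valid.

r = -6.1414 or r = 8.1414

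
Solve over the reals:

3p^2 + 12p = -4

Rearrange to standard form: 3p^2 + 12p + 4 = 0.
Discriminant: (12)^2 - 4*3*4 = 96.
Quadratic formula: p = (-12 +/- sqrt(96)) / 6.
So p = -2 + 2*sqrt(6)/3 ~= -0.367 or p = -2 - 2*sqrt(6)/3 ~= -3.633.

p = -3.633 or p = -0.367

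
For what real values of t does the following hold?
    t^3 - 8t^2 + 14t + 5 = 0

t = -0.3028 or t = 3.3028 or t = 5

Possible rational roots are divisors of 5. Testing t = 5 gives 0, so (t - 5) is a factor.
Divide: t^3 - 8t^2 + 14t + 5 = (t - 5)(t^2 - 3t - 1).
Apply the quadratic formula to t^2 - 3t - 1 = 0: t = (3 +/- sqrt(13))/2, i.e. t ~= 3.3028 or t ~= -0.3028.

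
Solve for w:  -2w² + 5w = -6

Rearrange to standard form: -2w² + 5w + 6 = 0.
Discriminant: (5)² − 4·(-2)·6 = 73.
Quadratic formula: w = (-5 ± √73) / (-4).
So w = 5/4 - √(73)/4 ≈ -0.886 or w = 5/4 + √(73)/4 ≈ 3.386.

w = -0.886 or w = 3.386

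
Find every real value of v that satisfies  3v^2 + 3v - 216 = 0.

Factor: 3(v + 9)(v - 8) = 0.
So v = -9 or v = 8.

v = -9 or v = 8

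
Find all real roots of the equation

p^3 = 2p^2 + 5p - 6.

p = -2 or p = 1 or p = 3

Rearrange: p^3 - 2p^2 - 5p + 6 = 0.
Possible rational roots are divisors of 6. Testing p = 3 gives 0, so (p - 3) is a factor.
Divide: p^3 - 2p^2 - 5p + 6 = (p - 3)(p^2 + p - 2).
Factor the quadratic: p = 1 or p = -2.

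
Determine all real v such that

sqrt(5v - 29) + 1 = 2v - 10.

Isolate the radical: sqrt(5v - 29) = 2v - 11.
Square both sides: 5v - 29 = (2v - 11)^2.
Expand and rearrange: 4v^2 - 49v + 150 = 0.
Solving gives v = 6.25 or v = 6.
Check each candidate in the original equation:
  v = 6.25: sqrt(2.25) = 1.5, while 2v - 11 = 1.5 — valid.
  v = 6: sqrt(1) = 1, while 2v - 11 = 1 — valid.

v = 6 or v = 6.25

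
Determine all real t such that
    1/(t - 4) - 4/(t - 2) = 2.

t = 0.2344 or t = 4.2656

Multiply both sides by (t - 4)(t - 2):
(t - 2) - 4(t - 4) = 2(t - 4)(t - 2).
Expand and collect terms: 2t^2 - 9t + 2 = 0.
By the quadratic formula, t = (9 +/- sqrt(65)) / 4, so t ~= 4.2656 or t ~= 0.2344.
Neither value makes a denominator zero (t != 4, t != 2), so both are valid.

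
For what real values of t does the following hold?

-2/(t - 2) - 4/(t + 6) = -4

t = -5.0661 or t = 2.5661

Multiply both sides by (t - 2)(t + 6):
-2(t + 6) - 4(t - 2) = -4(t - 2)(t + 6).
Expand and collect terms: -4t² - 10t + 52 = 0.
By the quadratic formula, t = (10 ± √932) / -8, so t ≈ -5.0661 or t ≈ 2.5661.
Neither value makes a denominator zero (t ≠ 2, t ≠ -6), so both are valid.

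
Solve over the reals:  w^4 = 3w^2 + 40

w = -2.8284 or w = 2.8284

Let u = w^2. The equation becomes u^2 - 3u - 40 = 0.
Factor: (u + 5)(u - 8) = 0, so u = -5 or u = 8.
w^2 = -5 < 0 has no real solution.
w^2 = 8 gives w = +/-2*sqrt(2) ~= +/-2.8284.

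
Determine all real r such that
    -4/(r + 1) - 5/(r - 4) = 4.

r = -2.25 or r = 3

Multiply both sides by (r + 1)(r - 4):
-4(r - 4) - 5(r + 1) = 4(r + 1)(r - 4).
Expand and collect terms: 4r^2 - 3r - 27 = 0.
Factor or apply the quadratic formula: r = 3 or r = -2.25.
Neither value makes a denominator zero (r != -1, r != 4), so both are valid.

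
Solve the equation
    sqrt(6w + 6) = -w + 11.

w = 5

Square both sides: 6w + 6 = (-w + 11)^2.
Expand and rearrange: w^2 - 28w + 115 = 0.
Solving gives w = 23 or w = 5.
Check each candidate in the original equation:
  w = 23: sqrt(144) = 12, while -w + 11 = -12 — extraneous.
  w = 5: sqrt(36) = 6, while -w + 11 = 6 — valid.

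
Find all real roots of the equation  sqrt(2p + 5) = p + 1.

p = 2

Square both sides: 2p + 5 = (p + 1)^2.
Expand and rearrange: p^2 - 4 = 0.
Solving gives p = 2 or p = -2.
Check each candidate in the original equation:
  p = 2: sqrt(9) = 3, while p + 1 = 3 — valid.
  p = -2: sqrt(1) = 1, while p + 1 = -1 — extraneous.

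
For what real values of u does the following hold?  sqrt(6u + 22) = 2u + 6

Square both sides: 6u + 22 = (2u + 6)^2.
Expand and rearrange: 4u^2 + 18u + 14 = 0.
Solving gives u = -1 or u = -3.5.
Check each candidate in the original equation:
  u = -1: sqrt(16) = 4, while 2u + 6 = 4 — valid.
  u = -3.5: sqrt(1) = 1, while 2u + 6 = -1 — extraneous.

u = -1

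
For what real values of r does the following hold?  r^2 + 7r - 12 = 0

r = -8.4244 or r = 1.4244

Discriminant: (7)^2 - 4*1*(-12) = 97.
Quadratic formula: r = (-7 +/- sqrt(97)) / 2.
So r = -7/2 + sqrt(97)/2 ~= 1.4244 or r = -sqrt(97)/2 - 7/2 ~= -8.4244.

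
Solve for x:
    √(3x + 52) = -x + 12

x = 4

Square both sides: 3x + 52 = (-x + 12)².
Expand and rearrange: x² - 27x + 92 = 0.
Solving gives x = 23 or x = 4.
Check each candidate in the original equation:
  x = 23: √(121) = 11, while -x + 12 = -11 — extraneous.
  x = 4: √(64) = 8, while -x + 12 = 8 — valid.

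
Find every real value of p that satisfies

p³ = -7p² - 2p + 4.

Rearrange: p³ + 7p² + 2p - 4 = 0.
Possible rational roots are divisors of -4. Testing p = -1 gives 0, so (p + 1) is a factor.
Divide: p³ + 7p² + 2p - 4 = (p + 1)(p² + 6p - 4).
Apply the quadratic formula to p² + 6p - 4 = 0: p = (-6 ± √52)/2, i.e. p ≈ 0.6056 or p ≈ -6.6056.

p = -6.6056 or p = -1 or p = 0.6056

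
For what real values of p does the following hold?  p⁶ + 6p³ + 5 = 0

Let u = p³. The equation becomes u² + 6u + 5 = 0.
Factor: (u + 1)(u + 5) = 0, so u = -1 or u = -5.
p³ = -1 gives p = -1.
p³ = -5 gives p = -∛(5) ≈ -1.71.

p = -1.71 or p = -1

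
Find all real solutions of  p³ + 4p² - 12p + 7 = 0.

p = -6.1401 or p = 1 or p = 1.1401

Possible rational roots are divisors of 7. Testing p = 1 gives 0, so (p - 1) is a factor.
Divide: p³ + 4p² - 12p + 7 = (p - 1)(p² + 5p - 7).
Apply the quadratic formula to p² + 5p - 7 = 0: p = (-5 ± √53)/2, i.e. p ≈ 1.1401 or p ≈ -6.1401.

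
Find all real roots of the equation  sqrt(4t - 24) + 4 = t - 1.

t = 7

Isolate the radical: sqrt(4t - 24) = t - 5.
Square both sides: 4t - 24 = (t - 5)^2.
Expand and rearrange: t^2 - 14t + 49 = 0.
This gives the repeated root t = 7.
Check in the original equation:
  t = 7: sqrt(4) = 2, while t - 5 = 2 — valid.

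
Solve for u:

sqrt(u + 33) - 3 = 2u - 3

Isolate the radical: sqrt(u + 33) = 2u.
Square both sides: u + 33 = (2u)^2.
Expand and rearrange: 4u^2 - u - 33 = 0.
Solving gives u = 3 or u = -2.75.
Check each candidate in the original equation:
  u = 3: sqrt(36) = 6, while 2u = 6 — valid.
  u = -2.75: sqrt(30.25) = 5.5, while 2u = -5.5 — extraneous.

u = 3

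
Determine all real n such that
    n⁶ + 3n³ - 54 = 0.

Let u = n³. The equation becomes u² + 3u - 54 = 0.
Factor: (u + 9)(u - 6) = 0, so u = -9 or u = 6.
n³ = -9 gives n = -∛(9) ≈ -2.0801.
n³ = 6 gives n = ∛(6) ≈ 1.8171.

n = -2.0801 or n = 1.8171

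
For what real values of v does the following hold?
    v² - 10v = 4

v = -0.3852 or v = 10.3852

Rearrange to standard form: v² - 10v - 4 = 0.
Discriminant: (-10)² − 4·1·(-4) = 116.
Quadratic formula: v = (10 ± √116) / 2.
So v = 5 + √(29) ≈ 10.3852 or v = 5 - √(29) ≈ -0.3852.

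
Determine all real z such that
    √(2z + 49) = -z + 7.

z = 0

Square both sides: 2z + 49 = (-z + 7)².
Expand and rearrange: z² - 16z = 0.
Solving gives z = 16 or z = 0.
Check each candidate in the original equation:
  z = 16: √(81) = 9, while -z + 7 = -9 — extraneous.
  z = 0: √(49) = 7, while -z + 7 = 7 — valid.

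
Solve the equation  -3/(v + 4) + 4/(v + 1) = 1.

v = -5.6056 or v = 1.6056

Multiply both sides by (v + 4)(v + 1):
-3(v + 1) + 4(v + 4) = (v + 4)(v + 1).
Expand and collect terms: v^2 + 4v - 9 = 0.
By the quadratic formula, v = (-4 +/- sqrt(52)) / 2, so v ~= 1.6056 or v ~= -5.6056.
Neither value makes a denominator zero (v != -4, v != -1), so both are valid.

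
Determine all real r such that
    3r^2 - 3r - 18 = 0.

Factor: 3(r + 2)(r - 3) = 0.
So r = -2 or r = 3.

r = -2 or r = 3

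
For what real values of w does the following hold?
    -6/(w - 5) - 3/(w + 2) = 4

w = -2.9251 or w = 3.6751

Multiply both sides by (w - 5)(w + 2):
-6(w + 2) - 3(w - 5) = 4(w - 5)(w + 2).
Expand and collect terms: 4w² - 3w - 43 = 0.
By the quadratic formula, w = (3 ± √697) / 8, so w ≈ 3.6751 or w ≈ -2.9251.
Neither value makes a denominator zero (w ≠ 5, w ≠ -2), so both are valid.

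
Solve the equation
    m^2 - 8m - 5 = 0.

Discriminant: (-8)^2 - 4*1*(-5) = 84.
Quadratic formula: m = (8 +/- sqrt(84)) / 2.
So m = 4 + sqrt(21) ~= 8.5826 or m = 4 - sqrt(21) ~= -0.5826.

m = -0.5826 or m = 8.5826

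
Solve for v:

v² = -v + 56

v = -8 or v = 7

Bring every term to one side: v² + v - 56 = 0.
Factor: (v - 7)(v + 8) = 0.
So v = 7 or v = -8.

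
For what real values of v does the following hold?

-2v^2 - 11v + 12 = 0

v = -6.4327 or v = 0.9327

Discriminant: (-11)^2 - 4*(-2)*12 = 217.
Quadratic formula: v = (11 +/- sqrt(217)) / (-4).
So v = -sqrt(217)/4 - 11/4 ~= -6.4327 or v = -11/4 + sqrt(217)/4 ~= 0.9327.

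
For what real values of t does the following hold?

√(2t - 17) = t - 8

t = 9

Square both sides: 2t - 17 = (t - 8)².
Expand and rearrange: t² - 18t + 81 = 0.
This gives the repeated root t = 9.
Check in the original equation:
  t = 9: √(1) = 1, while t - 8 = 1 — valid.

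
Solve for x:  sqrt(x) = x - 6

x = 9

Square both sides: x = (x - 6)^2.
Expand and rearrange: x^2 - 13x + 36 = 0.
Solving gives x = 9 or x = 4.
Check each candidate in the original equation:
  x = 9: sqrt(9) = 3, while x - 6 = 3 — valid.
  x = 4: sqrt(4) = 2, while x - 6 = -2 — extraneous.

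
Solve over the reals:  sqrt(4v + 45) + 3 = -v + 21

Isolate the radical: sqrt(4v + 45) = -v + 18.
Square both sides: 4v + 45 = (-v + 18)^2.
Expand and rearrange: v^2 - 40v + 279 = 0.
Solving gives v = 31 or v = 9.
Check each candidate in the original equation:
  v = 31: sqrt(169) = 13, while -v + 18 = -13 — extraneous.
  v = 9: sqrt(81) = 9, while -v + 18 = 9 — valid.

v = 9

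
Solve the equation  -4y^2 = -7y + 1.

Rearrange to standard form: -4y^2 + 7y - 1 = 0.
Discriminant: (7)^2 - 4*(-4)*(-1) = 33.
Quadratic formula: y = (-7 +/- sqrt(33)) / (-8).
So y = 7/8 - sqrt(33)/8 ~= 0.1569 or y = sqrt(33)/8 + 7/8 ~= 1.5931.

y = 0.1569 or y = 1.5931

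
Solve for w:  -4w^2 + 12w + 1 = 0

Discriminant: (12)^2 - 4*(-4)*1 = 160.
Quadratic formula: w = (-12 +/- sqrt(160)) / (-8).
So w = 3/2 - sqrt(10)/2 ~= -0.0811 or w = 3/2 + sqrt(10)/2 ~= 3.0811.

w = -0.0811 or w = 3.0811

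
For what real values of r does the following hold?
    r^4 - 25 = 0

Let u = r^2. The equation becomes u^2 - 25 = 0.
Factor: (u + 5)(u - 5) = 0, so u = -5 or u = 5.
r^2 = -5 < 0 has no real solution.
r^2 = 5 gives r = +/-sqrt(5) ~= +/-2.2361.

r = -2.2361 or r = 2.2361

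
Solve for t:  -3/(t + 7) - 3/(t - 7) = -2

t = -5.6589 or t = 8.6589

Multiply both sides by (t + 7)(t - 7):
-3(t - 7) - 3(t + 7) = -2(t + 7)(t - 7).
Expand and collect terms: -2t² + 6t + 98 = 0.
By the quadratic formula, t = (-6 ± √820) / -4, so t ≈ -5.6589 or t ≈ 8.6589.
Neither value makes a denominator zero (t ≠ -7, t ≠ 7), so both are valid.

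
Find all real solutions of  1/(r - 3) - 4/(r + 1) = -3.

Multiply both sides by (r - 3)(r + 1):
(r + 1) - 4(r - 3) = -3(r - 3)(r + 1).
Expand and collect terms: -3r^2 + 9r - 4 = 0.
By the quadratic formula, r = (-9 +/- sqrt(33)) / -6, so r ~= 0.5426 or r ~= 2.4574.
Neither value makes a denominator zero (r != 3, r != -1), so both are valid.

r = 0.5426 or r = 2.4574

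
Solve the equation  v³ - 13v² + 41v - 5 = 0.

v = 0.127 or v = 5 or v = 7.873

Possible rational roots are divisors of -5. Testing v = 5 gives 0, so (v - 5) is a factor.
Divide: v³ - 13v² + 41v - 5 = (v - 5)(v² - 8v + 1).
Apply the quadratic formula to v² - 8v + 1 = 0: v = (8 ± √60)/2, i.e. v ≈ 7.873 or v ≈ 0.127.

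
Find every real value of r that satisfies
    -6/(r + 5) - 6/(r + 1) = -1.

r = -3.3246 or r = 9.3246

Multiply both sides by (r + 5)(r + 1):
-6(r + 1) - 6(r + 5) = -(r + 5)(r + 1).
Expand and collect terms: -r^2 + 6r + 31 = 0.
By the quadratic formula, r = (-6 +/- sqrt(160)) / -2, so r ~= -3.3246 or r ~= 9.3246.
Neither value makes a denominator zero (r != -5, r != -1), so both are valid.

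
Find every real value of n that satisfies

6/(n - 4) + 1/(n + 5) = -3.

Multiply both sides by (n - 4)(n + 5):
6(n + 5) + (n - 4) = -3(n - 4)(n + 5).
Expand and collect terms: -3n^2 - 10n + 34 = 0.
By the quadratic formula, n = (10 +/- sqrt(508)) / -6, so n ~= -5.4231 or n ~= 2.0898.
Neither value makes a denominator zero (n != 4, n != -5), so both are valid.

n = -5.4231 or n = 2.0898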